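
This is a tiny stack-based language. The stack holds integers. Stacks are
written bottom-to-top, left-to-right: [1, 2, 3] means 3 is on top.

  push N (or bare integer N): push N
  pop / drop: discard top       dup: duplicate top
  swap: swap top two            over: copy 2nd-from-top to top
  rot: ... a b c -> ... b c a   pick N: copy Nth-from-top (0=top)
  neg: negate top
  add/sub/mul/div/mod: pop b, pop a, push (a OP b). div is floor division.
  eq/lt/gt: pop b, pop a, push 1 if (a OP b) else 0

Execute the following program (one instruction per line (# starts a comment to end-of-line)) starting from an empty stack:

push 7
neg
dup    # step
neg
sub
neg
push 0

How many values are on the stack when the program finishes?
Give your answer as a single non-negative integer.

After 'push 7': stack = [7] (depth 1)
After 'neg': stack = [-7] (depth 1)
After 'dup': stack = [-7, -7] (depth 2)
After 'neg': stack = [-7, 7] (depth 2)
After 'sub': stack = [-14] (depth 1)
After 'neg': stack = [14] (depth 1)
After 'push 0': stack = [14, 0] (depth 2)

Answer: 2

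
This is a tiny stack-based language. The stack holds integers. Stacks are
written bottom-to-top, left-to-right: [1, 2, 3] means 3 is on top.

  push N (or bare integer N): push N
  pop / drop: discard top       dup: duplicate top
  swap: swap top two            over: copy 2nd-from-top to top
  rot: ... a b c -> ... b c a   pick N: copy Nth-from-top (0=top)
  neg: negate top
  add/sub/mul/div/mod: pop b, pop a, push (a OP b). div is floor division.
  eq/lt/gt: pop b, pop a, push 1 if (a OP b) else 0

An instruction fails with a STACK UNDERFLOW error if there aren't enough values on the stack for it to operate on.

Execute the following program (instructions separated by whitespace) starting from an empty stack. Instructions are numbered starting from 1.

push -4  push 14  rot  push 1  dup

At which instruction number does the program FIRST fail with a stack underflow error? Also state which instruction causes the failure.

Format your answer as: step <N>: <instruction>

Answer: step 3: rot

Derivation:
Step 1 ('push -4'): stack = [-4], depth = 1
Step 2 ('push 14'): stack = [-4, 14], depth = 2
Step 3 ('rot'): needs 3 value(s) but depth is 2 — STACK UNDERFLOW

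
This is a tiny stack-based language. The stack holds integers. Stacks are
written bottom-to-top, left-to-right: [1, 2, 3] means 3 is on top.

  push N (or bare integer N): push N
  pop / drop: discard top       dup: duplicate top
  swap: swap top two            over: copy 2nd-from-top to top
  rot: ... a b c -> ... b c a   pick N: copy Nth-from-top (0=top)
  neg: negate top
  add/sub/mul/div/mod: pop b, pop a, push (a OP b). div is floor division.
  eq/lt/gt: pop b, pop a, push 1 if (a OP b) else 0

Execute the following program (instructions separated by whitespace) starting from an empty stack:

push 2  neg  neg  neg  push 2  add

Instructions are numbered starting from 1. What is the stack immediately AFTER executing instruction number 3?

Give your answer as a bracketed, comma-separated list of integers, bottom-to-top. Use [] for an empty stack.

Step 1 ('push 2'): [2]
Step 2 ('neg'): [-2]
Step 3 ('neg'): [2]

Answer: [2]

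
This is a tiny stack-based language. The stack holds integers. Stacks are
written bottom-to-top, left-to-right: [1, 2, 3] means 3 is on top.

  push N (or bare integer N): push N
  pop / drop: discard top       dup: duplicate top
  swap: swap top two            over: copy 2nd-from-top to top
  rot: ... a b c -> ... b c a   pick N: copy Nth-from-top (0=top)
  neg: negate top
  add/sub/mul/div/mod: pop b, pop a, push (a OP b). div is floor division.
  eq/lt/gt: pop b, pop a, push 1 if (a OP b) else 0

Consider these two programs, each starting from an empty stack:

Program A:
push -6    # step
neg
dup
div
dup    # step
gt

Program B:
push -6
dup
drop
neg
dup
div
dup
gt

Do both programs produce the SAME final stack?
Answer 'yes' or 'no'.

Program A trace:
  After 'push -6': [-6]
  After 'neg': [6]
  After 'dup': [6, 6]
  After 'div': [1]
  After 'dup': [1, 1]
  After 'gt': [0]
Program A final stack: [0]

Program B trace:
  After 'push -6': [-6]
  After 'dup': [-6, -6]
  After 'drop': [-6]
  After 'neg': [6]
  After 'dup': [6, 6]
  After 'div': [1]
  After 'dup': [1, 1]
  After 'gt': [0]
Program B final stack: [0]
Same: yes

Answer: yes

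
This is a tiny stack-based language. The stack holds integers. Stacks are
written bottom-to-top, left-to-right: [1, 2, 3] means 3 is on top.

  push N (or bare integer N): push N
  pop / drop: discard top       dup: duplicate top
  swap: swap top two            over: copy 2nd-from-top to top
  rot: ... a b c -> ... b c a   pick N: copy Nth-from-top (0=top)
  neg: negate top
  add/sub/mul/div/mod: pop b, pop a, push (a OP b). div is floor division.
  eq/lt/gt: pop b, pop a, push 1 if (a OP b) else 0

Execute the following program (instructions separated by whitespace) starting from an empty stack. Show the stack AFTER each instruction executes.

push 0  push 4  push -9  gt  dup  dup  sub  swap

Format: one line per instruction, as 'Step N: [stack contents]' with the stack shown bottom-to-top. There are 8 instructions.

Step 1: [0]
Step 2: [0, 4]
Step 3: [0, 4, -9]
Step 4: [0, 1]
Step 5: [0, 1, 1]
Step 6: [0, 1, 1, 1]
Step 7: [0, 1, 0]
Step 8: [0, 0, 1]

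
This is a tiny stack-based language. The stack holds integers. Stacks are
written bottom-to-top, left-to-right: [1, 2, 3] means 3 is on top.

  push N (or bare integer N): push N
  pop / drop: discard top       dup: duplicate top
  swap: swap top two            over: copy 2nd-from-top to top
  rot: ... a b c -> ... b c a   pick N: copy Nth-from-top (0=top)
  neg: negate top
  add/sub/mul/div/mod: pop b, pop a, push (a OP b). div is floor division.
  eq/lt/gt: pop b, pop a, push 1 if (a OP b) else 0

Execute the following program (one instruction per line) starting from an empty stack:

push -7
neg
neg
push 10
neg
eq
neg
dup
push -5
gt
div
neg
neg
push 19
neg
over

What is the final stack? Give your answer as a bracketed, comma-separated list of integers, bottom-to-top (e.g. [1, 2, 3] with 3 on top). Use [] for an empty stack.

Answer: [0, -19, 0]

Derivation:
After 'push -7': [-7]
After 'neg': [7]
After 'neg': [-7]
After 'push 10': [-7, 10]
After 'neg': [-7, -10]
After 'eq': [0]
After 'neg': [0]
After 'dup': [0, 0]
After 'push -5': [0, 0, -5]
After 'gt': [0, 1]
After 'div': [0]
After 'neg': [0]
After 'neg': [0]
After 'push 19': [0, 19]
After 'neg': [0, -19]
After 'over': [0, -19, 0]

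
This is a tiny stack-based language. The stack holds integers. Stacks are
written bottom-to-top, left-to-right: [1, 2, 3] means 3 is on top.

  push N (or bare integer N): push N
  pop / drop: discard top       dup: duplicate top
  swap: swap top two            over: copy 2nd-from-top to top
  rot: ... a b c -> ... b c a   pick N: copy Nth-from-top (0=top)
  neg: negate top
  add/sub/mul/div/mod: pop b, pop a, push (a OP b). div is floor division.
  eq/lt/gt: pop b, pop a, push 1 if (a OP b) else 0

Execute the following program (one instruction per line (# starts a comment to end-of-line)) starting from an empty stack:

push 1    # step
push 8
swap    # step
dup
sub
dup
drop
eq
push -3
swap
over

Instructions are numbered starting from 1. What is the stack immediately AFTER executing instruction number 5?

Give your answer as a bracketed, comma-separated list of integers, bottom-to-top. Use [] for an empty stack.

Step 1 ('push 1'): [1]
Step 2 ('push 8'): [1, 8]
Step 3 ('swap'): [8, 1]
Step 4 ('dup'): [8, 1, 1]
Step 5 ('sub'): [8, 0]

Answer: [8, 0]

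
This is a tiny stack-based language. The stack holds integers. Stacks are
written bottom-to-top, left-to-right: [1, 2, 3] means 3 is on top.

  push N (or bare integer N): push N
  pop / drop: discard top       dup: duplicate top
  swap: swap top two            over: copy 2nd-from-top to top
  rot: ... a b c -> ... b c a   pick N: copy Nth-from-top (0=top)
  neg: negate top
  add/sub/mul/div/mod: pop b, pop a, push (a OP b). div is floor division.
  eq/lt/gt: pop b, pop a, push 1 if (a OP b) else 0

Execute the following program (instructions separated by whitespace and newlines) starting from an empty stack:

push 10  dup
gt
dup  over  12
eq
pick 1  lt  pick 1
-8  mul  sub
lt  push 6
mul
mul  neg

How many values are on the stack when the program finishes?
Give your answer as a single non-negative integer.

Answer: 1

Derivation:
After 'push 10': stack = [10] (depth 1)
After 'dup': stack = [10, 10] (depth 2)
After 'gt': stack = [0] (depth 1)
After 'dup': stack = [0, 0] (depth 2)
After 'over': stack = [0, 0, 0] (depth 3)
After 'push 12': stack = [0, 0, 0, 12] (depth 4)
After 'eq': stack = [0, 0, 0] (depth 3)
After 'pick 1': stack = [0, 0, 0, 0] (depth 4)
After 'lt': stack = [0, 0, 0] (depth 3)
After 'pick 1': stack = [0, 0, 0, 0] (depth 4)
After 'push -8': stack = [0, 0, 0, 0, -8] (depth 5)
After 'mul': stack = [0, 0, 0, 0] (depth 4)
After 'sub': stack = [0, 0, 0] (depth 3)
After 'lt': stack = [0, 0] (depth 2)
After 'push 6': stack = [0, 0, 6] (depth 3)
After 'mul': stack = [0, 0] (depth 2)
After 'mul': stack = [0] (depth 1)
After 'neg': stack = [0] (depth 1)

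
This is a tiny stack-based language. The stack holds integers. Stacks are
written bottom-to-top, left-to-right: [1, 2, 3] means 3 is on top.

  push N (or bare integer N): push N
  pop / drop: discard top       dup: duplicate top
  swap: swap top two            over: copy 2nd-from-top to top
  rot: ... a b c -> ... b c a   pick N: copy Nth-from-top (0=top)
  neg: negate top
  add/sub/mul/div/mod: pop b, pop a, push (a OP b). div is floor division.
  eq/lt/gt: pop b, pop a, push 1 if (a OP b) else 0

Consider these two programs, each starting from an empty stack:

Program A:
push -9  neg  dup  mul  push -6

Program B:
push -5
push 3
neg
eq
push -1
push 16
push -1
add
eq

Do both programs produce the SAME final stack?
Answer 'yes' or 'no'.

Program A trace:
  After 'push -9': [-9]
  After 'neg': [9]
  After 'dup': [9, 9]
  After 'mul': [81]
  After 'push -6': [81, -6]
Program A final stack: [81, -6]

Program B trace:
  After 'push -5': [-5]
  After 'push 3': [-5, 3]
  After 'neg': [-5, -3]
  After 'eq': [0]
  After 'push -1': [0, -1]
  After 'push 16': [0, -1, 16]
  After 'push -1': [0, -1, 16, -1]
  After 'add': [0, -1, 15]
  After 'eq': [0, 0]
Program B final stack: [0, 0]
Same: no

Answer: no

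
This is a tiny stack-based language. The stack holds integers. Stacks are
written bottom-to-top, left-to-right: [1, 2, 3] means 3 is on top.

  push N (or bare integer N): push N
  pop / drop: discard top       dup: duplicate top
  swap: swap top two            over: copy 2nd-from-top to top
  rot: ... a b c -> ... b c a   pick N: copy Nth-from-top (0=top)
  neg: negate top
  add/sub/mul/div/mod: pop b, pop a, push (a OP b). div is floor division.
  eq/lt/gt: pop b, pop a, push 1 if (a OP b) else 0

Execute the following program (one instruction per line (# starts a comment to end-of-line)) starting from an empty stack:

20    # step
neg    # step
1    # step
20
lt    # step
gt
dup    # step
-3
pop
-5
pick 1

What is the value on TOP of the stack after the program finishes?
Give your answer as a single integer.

After 'push 20': [20]
After 'neg': [-20]
After 'push 1': [-20, 1]
After 'push 20': [-20, 1, 20]
After 'lt': [-20, 1]
After 'gt': [0]
After 'dup': [0, 0]
After 'push -3': [0, 0, -3]
After 'pop': [0, 0]
After 'push -5': [0, 0, -5]
After 'pick 1': [0, 0, -5, 0]

Answer: 0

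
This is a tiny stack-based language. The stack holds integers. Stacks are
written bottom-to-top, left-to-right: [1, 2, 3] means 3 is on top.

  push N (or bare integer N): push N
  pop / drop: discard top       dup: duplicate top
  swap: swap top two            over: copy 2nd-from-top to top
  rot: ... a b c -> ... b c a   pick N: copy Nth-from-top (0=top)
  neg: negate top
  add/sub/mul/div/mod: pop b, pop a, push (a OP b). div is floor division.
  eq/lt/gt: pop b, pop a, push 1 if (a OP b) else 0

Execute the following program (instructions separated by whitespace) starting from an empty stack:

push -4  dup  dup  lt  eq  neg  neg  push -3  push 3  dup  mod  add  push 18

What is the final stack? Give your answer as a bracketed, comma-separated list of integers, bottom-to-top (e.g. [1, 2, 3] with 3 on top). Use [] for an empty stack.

Answer: [0, -3, 18]

Derivation:
After 'push -4': [-4]
After 'dup': [-4, -4]
After 'dup': [-4, -4, -4]
After 'lt': [-4, 0]
After 'eq': [0]
After 'neg': [0]
After 'neg': [0]
After 'push -3': [0, -3]
After 'push 3': [0, -3, 3]
After 'dup': [0, -3, 3, 3]
After 'mod': [0, -3, 0]
After 'add': [0, -3]
After 'push 18': [0, -3, 18]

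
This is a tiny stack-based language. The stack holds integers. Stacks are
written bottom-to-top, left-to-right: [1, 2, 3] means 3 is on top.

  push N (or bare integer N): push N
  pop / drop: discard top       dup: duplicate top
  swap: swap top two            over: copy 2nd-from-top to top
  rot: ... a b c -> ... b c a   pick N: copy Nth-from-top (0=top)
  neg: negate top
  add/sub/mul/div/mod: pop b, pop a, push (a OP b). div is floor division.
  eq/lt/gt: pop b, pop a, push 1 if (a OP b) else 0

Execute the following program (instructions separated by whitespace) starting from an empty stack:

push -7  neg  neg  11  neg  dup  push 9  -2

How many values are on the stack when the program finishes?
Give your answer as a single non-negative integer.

Answer: 5

Derivation:
After 'push -7': stack = [-7] (depth 1)
After 'neg': stack = [7] (depth 1)
After 'neg': stack = [-7] (depth 1)
After 'push 11': stack = [-7, 11] (depth 2)
After 'neg': stack = [-7, -11] (depth 2)
After 'dup': stack = [-7, -11, -11] (depth 3)
After 'push 9': stack = [-7, -11, -11, 9] (depth 4)
After 'push -2': stack = [-7, -11, -11, 9, -2] (depth 5)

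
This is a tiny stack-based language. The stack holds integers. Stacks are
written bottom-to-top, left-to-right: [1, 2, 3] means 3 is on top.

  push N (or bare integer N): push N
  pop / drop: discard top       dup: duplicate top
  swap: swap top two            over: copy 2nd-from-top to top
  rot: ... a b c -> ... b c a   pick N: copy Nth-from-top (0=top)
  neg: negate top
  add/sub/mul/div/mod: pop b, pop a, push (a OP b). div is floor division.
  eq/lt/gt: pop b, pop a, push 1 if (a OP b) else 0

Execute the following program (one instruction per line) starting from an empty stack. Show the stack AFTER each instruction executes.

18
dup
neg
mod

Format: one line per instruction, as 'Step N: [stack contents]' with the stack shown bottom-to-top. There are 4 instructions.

Step 1: [18]
Step 2: [18, 18]
Step 3: [18, -18]
Step 4: [0]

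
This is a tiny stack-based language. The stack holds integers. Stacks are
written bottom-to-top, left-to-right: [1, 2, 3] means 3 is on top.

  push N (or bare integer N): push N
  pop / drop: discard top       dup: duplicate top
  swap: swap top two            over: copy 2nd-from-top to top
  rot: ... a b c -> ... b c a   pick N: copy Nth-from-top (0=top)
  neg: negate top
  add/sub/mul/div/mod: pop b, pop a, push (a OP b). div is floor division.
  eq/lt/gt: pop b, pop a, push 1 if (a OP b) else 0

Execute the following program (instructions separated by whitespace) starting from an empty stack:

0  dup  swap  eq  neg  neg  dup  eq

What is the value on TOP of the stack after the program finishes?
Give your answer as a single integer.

Answer: 1

Derivation:
After 'push 0': [0]
After 'dup': [0, 0]
After 'swap': [0, 0]
After 'eq': [1]
After 'neg': [-1]
After 'neg': [1]
After 'dup': [1, 1]
After 'eq': [1]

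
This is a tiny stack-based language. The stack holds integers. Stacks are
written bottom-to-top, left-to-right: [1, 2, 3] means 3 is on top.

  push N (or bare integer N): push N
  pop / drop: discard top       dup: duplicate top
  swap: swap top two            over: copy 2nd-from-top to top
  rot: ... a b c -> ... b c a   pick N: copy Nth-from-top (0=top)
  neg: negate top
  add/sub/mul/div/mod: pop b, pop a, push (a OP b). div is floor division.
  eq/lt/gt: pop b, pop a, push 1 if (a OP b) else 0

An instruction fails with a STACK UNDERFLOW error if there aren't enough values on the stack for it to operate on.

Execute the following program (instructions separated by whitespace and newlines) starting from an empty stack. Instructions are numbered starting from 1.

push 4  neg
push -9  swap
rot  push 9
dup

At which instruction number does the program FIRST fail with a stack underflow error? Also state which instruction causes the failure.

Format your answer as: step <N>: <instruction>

Answer: step 5: rot

Derivation:
Step 1 ('push 4'): stack = [4], depth = 1
Step 2 ('neg'): stack = [-4], depth = 1
Step 3 ('push -9'): stack = [-4, -9], depth = 2
Step 4 ('swap'): stack = [-9, -4], depth = 2
Step 5 ('rot'): needs 3 value(s) but depth is 2 — STACK UNDERFLOW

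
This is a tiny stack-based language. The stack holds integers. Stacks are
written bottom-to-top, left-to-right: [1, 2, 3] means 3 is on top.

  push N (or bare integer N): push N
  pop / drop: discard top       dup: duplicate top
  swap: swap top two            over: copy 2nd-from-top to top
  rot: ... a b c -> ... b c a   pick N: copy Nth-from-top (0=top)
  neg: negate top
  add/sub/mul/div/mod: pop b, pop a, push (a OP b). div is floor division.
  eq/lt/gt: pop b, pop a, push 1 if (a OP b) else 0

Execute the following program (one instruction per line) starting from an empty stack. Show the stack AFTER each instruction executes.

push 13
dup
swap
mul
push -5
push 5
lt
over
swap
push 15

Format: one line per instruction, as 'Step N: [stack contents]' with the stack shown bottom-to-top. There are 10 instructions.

Step 1: [13]
Step 2: [13, 13]
Step 3: [13, 13]
Step 4: [169]
Step 5: [169, -5]
Step 6: [169, -5, 5]
Step 7: [169, 1]
Step 8: [169, 1, 169]
Step 9: [169, 169, 1]
Step 10: [169, 169, 1, 15]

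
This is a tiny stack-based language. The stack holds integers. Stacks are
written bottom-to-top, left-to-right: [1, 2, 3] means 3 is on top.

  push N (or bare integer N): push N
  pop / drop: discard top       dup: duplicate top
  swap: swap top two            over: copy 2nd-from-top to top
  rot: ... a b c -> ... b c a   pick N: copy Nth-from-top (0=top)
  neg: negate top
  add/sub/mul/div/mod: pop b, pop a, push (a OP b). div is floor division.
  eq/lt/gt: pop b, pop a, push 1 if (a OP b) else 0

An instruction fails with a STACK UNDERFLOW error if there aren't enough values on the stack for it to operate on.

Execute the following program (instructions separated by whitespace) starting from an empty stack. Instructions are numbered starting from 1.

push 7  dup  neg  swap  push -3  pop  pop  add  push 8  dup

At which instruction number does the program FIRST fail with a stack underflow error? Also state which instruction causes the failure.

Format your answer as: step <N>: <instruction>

Step 1 ('push 7'): stack = [7], depth = 1
Step 2 ('dup'): stack = [7, 7], depth = 2
Step 3 ('neg'): stack = [7, -7], depth = 2
Step 4 ('swap'): stack = [-7, 7], depth = 2
Step 5 ('push -3'): stack = [-7, 7, -3], depth = 3
Step 6 ('pop'): stack = [-7, 7], depth = 2
Step 7 ('pop'): stack = [-7], depth = 1
Step 8 ('add'): needs 2 value(s) but depth is 1 — STACK UNDERFLOW

Answer: step 8: add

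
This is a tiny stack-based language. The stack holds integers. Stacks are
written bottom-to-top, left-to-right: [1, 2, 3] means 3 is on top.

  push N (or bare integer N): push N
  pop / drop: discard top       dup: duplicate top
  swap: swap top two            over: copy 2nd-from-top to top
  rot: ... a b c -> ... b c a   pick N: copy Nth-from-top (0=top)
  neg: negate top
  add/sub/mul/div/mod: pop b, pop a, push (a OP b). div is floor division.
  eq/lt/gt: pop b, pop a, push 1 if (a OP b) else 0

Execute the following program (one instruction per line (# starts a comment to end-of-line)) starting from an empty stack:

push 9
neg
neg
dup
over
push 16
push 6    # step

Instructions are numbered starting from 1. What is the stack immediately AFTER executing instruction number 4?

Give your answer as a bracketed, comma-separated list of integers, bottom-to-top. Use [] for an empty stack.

Step 1 ('push 9'): [9]
Step 2 ('neg'): [-9]
Step 3 ('neg'): [9]
Step 4 ('dup'): [9, 9]

Answer: [9, 9]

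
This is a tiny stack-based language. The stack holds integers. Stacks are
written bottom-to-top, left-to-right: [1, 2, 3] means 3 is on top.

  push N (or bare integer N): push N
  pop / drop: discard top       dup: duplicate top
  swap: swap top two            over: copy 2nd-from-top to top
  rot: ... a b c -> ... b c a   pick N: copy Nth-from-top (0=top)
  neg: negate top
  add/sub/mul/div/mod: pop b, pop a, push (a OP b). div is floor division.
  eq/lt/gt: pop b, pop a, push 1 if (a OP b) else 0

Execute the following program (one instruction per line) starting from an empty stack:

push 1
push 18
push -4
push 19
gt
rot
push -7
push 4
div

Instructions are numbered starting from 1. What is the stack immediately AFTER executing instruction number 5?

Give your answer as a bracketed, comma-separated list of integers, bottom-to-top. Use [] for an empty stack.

Step 1 ('push 1'): [1]
Step 2 ('push 18'): [1, 18]
Step 3 ('push -4'): [1, 18, -4]
Step 4 ('push 19'): [1, 18, -4, 19]
Step 5 ('gt'): [1, 18, 0]

Answer: [1, 18, 0]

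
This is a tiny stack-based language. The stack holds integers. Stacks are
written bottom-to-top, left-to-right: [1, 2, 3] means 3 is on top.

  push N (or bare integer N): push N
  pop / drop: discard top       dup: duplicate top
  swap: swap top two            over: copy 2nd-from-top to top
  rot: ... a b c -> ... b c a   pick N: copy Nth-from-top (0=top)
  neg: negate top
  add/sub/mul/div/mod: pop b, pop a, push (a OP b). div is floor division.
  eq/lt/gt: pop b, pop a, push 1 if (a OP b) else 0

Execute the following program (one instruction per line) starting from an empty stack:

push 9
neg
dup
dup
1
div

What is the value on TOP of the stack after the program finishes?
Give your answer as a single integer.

After 'push 9': [9]
After 'neg': [-9]
After 'dup': [-9, -9]
After 'dup': [-9, -9, -9]
After 'push 1': [-9, -9, -9, 1]
After 'div': [-9, -9, -9]

Answer: -9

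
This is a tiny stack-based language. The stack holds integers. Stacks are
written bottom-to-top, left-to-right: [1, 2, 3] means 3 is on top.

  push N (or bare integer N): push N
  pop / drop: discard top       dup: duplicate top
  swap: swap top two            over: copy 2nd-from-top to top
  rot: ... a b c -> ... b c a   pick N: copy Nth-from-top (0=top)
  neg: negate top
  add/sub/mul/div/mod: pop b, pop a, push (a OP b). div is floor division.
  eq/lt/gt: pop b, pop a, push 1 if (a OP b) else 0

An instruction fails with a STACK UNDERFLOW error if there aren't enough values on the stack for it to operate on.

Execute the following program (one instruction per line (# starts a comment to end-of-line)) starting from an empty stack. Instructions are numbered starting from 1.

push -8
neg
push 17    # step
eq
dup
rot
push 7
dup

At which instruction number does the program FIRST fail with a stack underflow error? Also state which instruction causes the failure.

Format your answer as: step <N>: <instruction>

Answer: step 6: rot

Derivation:
Step 1 ('push -8'): stack = [-8], depth = 1
Step 2 ('neg'): stack = [8], depth = 1
Step 3 ('push 17'): stack = [8, 17], depth = 2
Step 4 ('eq'): stack = [0], depth = 1
Step 5 ('dup'): stack = [0, 0], depth = 2
Step 6 ('rot'): needs 3 value(s) but depth is 2 — STACK UNDERFLOW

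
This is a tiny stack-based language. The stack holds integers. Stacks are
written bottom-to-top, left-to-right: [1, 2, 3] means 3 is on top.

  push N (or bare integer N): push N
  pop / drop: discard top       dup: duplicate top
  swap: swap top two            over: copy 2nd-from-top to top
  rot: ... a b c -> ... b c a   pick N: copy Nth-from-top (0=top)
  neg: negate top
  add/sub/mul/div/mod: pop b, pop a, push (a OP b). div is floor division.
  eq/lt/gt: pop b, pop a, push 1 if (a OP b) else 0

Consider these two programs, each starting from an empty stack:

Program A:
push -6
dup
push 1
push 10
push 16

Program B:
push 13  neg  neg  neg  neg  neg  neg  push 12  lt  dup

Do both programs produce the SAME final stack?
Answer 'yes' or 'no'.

Answer: no

Derivation:
Program A trace:
  After 'push -6': [-6]
  After 'dup': [-6, -6]
  After 'push 1': [-6, -6, 1]
  After 'push 10': [-6, -6, 1, 10]
  After 'push 16': [-6, -6, 1, 10, 16]
Program A final stack: [-6, -6, 1, 10, 16]

Program B trace:
  After 'push 13': [13]
  After 'neg': [-13]
  After 'neg': [13]
  After 'neg': [-13]
  After 'neg': [13]
  After 'neg': [-13]
  After 'neg': [13]
  After 'push 12': [13, 12]
  After 'lt': [0]
  After 'dup': [0, 0]
Program B final stack: [0, 0]
Same: no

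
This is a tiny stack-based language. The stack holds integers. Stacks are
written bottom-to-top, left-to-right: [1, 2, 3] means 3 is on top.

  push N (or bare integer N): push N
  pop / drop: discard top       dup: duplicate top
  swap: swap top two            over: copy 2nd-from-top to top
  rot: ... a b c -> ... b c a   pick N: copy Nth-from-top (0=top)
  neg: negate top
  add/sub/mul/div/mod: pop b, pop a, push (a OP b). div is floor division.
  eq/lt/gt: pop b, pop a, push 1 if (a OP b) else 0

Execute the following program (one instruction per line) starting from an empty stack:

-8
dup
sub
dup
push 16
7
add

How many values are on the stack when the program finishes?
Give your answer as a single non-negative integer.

After 'push -8': stack = [-8] (depth 1)
After 'dup': stack = [-8, -8] (depth 2)
After 'sub': stack = [0] (depth 1)
After 'dup': stack = [0, 0] (depth 2)
After 'push 16': stack = [0, 0, 16] (depth 3)
After 'push 7': stack = [0, 0, 16, 7] (depth 4)
After 'add': stack = [0, 0, 23] (depth 3)

Answer: 3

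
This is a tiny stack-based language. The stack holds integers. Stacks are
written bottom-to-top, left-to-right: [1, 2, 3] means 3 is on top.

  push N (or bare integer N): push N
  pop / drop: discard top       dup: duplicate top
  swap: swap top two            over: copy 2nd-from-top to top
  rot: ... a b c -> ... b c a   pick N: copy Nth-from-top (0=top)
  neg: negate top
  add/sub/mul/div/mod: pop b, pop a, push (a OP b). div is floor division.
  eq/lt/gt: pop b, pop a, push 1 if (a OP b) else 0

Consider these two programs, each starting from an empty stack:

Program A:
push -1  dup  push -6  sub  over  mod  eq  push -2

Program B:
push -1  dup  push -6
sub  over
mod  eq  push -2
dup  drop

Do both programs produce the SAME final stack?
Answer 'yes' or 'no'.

Answer: yes

Derivation:
Program A trace:
  After 'push -1': [-1]
  After 'dup': [-1, -1]
  After 'push -6': [-1, -1, -6]
  After 'sub': [-1, 5]
  After 'over': [-1, 5, -1]
  After 'mod': [-1, 0]
  After 'eq': [0]
  After 'push -2': [0, -2]
Program A final stack: [0, -2]

Program B trace:
  After 'push -1': [-1]
  After 'dup': [-1, -1]
  After 'push -6': [-1, -1, -6]
  After 'sub': [-1, 5]
  After 'over': [-1, 5, -1]
  After 'mod': [-1, 0]
  After 'eq': [0]
  After 'push -2': [0, -2]
  After 'dup': [0, -2, -2]
  After 'drop': [0, -2]
Program B final stack: [0, -2]
Same: yes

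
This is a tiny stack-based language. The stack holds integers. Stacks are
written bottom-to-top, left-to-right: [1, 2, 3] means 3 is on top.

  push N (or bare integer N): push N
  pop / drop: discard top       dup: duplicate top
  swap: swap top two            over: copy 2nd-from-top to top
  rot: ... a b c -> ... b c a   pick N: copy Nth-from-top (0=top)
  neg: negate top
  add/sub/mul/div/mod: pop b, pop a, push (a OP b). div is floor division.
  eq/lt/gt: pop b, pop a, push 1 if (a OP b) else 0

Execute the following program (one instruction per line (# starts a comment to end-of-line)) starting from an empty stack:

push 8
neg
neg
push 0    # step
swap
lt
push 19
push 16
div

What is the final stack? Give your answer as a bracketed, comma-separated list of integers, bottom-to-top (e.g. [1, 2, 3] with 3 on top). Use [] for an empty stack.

Answer: [1, 1]

Derivation:
After 'push 8': [8]
After 'neg': [-8]
After 'neg': [8]
After 'push 0': [8, 0]
After 'swap': [0, 8]
After 'lt': [1]
After 'push 19': [1, 19]
After 'push 16': [1, 19, 16]
After 'div': [1, 1]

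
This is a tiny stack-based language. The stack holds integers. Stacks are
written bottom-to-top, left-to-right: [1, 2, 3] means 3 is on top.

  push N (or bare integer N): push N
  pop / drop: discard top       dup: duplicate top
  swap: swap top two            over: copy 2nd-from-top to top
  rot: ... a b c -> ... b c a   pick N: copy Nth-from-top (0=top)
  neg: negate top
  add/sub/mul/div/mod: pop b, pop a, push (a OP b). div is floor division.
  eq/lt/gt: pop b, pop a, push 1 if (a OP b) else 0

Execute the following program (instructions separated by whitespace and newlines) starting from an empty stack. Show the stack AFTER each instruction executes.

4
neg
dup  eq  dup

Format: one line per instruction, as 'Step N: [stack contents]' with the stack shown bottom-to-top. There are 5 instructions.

Step 1: [4]
Step 2: [-4]
Step 3: [-4, -4]
Step 4: [1]
Step 5: [1, 1]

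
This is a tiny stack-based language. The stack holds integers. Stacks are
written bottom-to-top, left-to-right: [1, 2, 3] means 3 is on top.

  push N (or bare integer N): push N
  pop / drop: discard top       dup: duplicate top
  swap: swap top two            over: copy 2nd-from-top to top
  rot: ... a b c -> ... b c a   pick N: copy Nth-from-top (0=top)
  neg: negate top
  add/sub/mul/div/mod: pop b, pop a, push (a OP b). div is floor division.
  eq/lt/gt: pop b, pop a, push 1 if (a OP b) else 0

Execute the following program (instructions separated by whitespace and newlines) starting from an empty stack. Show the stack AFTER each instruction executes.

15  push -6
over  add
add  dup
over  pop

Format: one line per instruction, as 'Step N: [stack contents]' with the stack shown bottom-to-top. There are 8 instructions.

Step 1: [15]
Step 2: [15, -6]
Step 3: [15, -6, 15]
Step 4: [15, 9]
Step 5: [24]
Step 6: [24, 24]
Step 7: [24, 24, 24]
Step 8: [24, 24]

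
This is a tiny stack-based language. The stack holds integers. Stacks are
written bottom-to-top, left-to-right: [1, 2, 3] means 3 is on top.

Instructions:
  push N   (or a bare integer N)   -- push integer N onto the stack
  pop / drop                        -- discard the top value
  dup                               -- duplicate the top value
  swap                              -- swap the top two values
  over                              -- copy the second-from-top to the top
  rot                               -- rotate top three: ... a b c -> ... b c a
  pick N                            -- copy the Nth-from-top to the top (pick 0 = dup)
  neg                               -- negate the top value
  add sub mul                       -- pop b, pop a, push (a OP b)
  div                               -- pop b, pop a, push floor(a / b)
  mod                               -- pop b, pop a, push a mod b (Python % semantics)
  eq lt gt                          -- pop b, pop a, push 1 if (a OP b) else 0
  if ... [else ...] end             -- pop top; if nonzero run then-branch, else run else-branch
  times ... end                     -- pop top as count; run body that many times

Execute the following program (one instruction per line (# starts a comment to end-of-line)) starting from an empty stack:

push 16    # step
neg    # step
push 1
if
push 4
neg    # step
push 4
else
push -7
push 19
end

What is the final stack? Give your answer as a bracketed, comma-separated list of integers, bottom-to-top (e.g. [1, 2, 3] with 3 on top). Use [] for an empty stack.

Answer: [-16, -4, 4]

Derivation:
After 'push 16': [16]
After 'neg': [-16]
After 'push 1': [-16, 1]
After 'if': [-16]
After 'push 4': [-16, 4]
After 'neg': [-16, -4]
After 'push 4': [-16, -4, 4]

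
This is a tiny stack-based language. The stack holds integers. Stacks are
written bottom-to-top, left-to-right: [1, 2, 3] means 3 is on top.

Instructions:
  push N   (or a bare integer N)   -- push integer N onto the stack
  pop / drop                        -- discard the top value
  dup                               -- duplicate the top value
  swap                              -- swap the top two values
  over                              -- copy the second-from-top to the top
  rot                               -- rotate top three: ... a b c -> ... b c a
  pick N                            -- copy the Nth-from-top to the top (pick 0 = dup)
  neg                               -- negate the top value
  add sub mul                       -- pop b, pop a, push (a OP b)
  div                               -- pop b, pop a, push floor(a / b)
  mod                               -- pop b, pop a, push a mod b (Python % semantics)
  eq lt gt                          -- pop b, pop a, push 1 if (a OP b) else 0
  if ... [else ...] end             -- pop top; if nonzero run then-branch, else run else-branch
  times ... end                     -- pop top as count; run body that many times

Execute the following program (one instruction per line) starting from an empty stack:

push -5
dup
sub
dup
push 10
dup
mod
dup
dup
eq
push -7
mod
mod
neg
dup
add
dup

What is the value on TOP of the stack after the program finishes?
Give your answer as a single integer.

Answer: 0

Derivation:
After 'push -5': [-5]
After 'dup': [-5, -5]
After 'sub': [0]
After 'dup': [0, 0]
After 'push 10': [0, 0, 10]
After 'dup': [0, 0, 10, 10]
After 'mod': [0, 0, 0]
After 'dup': [0, 0, 0, 0]
After 'dup': [0, 0, 0, 0, 0]
After 'eq': [0, 0, 0, 1]
After 'push -7': [0, 0, 0, 1, -7]
After 'mod': [0, 0, 0, -6]
After 'mod': [0, 0, 0]
After 'neg': [0, 0, 0]
After 'dup': [0, 0, 0, 0]
After 'add': [0, 0, 0]
After 'dup': [0, 0, 0, 0]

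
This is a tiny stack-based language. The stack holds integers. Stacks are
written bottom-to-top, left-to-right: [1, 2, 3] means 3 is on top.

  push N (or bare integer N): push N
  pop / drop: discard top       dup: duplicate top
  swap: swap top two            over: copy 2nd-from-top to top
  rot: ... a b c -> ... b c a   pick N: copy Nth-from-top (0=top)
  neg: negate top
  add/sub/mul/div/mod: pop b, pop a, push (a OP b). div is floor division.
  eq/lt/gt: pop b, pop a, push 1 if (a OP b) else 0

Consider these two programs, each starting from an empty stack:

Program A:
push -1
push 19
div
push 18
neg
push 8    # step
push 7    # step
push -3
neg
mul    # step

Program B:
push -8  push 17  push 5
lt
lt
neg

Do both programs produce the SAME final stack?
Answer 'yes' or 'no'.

Program A trace:
  After 'push -1': [-1]
  After 'push 19': [-1, 19]
  After 'div': [-1]
  After 'push 18': [-1, 18]
  After 'neg': [-1, -18]
  After 'push 8': [-1, -18, 8]
  After 'push 7': [-1, -18, 8, 7]
  After 'push -3': [-1, -18, 8, 7, -3]
  After 'neg': [-1, -18, 8, 7, 3]
  After 'mul': [-1, -18, 8, 21]
Program A final stack: [-1, -18, 8, 21]

Program B trace:
  After 'push -8': [-8]
  After 'push 17': [-8, 17]
  After 'push 5': [-8, 17, 5]
  After 'lt': [-8, 0]
  After 'lt': [1]
  After 'neg': [-1]
Program B final stack: [-1]
Same: no

Answer: no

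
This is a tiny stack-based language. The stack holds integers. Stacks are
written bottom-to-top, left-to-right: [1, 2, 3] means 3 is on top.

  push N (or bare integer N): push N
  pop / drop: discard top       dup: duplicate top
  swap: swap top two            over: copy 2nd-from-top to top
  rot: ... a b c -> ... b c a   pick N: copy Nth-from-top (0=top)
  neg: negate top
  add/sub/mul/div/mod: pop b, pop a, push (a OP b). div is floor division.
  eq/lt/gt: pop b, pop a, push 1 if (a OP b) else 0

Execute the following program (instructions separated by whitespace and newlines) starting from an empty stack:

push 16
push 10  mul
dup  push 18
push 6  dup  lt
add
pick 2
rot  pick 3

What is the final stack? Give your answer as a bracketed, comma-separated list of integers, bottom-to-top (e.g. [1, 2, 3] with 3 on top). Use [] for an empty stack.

After 'push 16': [16]
After 'push 10': [16, 10]
After 'mul': [160]
After 'dup': [160, 160]
After 'push 18': [160, 160, 18]
After 'push 6': [160, 160, 18, 6]
After 'dup': [160, 160, 18, 6, 6]
After 'lt': [160, 160, 18, 0]
After 'add': [160, 160, 18]
After 'pick 2': [160, 160, 18, 160]
After 'rot': [160, 18, 160, 160]
After 'pick 3': [160, 18, 160, 160, 160]

Answer: [160, 18, 160, 160, 160]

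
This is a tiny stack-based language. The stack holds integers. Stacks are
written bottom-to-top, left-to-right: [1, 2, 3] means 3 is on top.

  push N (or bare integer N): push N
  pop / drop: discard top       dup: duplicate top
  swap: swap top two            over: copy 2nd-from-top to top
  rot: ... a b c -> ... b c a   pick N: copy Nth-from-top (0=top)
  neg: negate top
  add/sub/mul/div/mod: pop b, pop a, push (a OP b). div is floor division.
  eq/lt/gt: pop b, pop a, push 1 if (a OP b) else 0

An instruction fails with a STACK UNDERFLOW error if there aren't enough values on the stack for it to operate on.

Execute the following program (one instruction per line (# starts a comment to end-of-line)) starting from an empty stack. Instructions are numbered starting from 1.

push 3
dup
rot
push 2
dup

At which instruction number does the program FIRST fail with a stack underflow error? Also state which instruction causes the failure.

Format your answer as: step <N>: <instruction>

Step 1 ('push 3'): stack = [3], depth = 1
Step 2 ('dup'): stack = [3, 3], depth = 2
Step 3 ('rot'): needs 3 value(s) but depth is 2 — STACK UNDERFLOW

Answer: step 3: rot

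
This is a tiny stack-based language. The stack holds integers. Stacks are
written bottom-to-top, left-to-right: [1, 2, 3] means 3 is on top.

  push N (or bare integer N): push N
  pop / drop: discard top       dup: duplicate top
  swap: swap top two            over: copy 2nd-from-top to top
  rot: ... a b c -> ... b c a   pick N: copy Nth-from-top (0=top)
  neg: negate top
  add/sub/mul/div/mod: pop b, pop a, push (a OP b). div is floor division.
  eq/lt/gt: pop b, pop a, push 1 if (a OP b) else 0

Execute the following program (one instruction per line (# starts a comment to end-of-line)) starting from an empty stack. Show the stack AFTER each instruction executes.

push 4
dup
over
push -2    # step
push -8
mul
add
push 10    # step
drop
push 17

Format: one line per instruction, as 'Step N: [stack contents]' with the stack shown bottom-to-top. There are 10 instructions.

Step 1: [4]
Step 2: [4, 4]
Step 3: [4, 4, 4]
Step 4: [4, 4, 4, -2]
Step 5: [4, 4, 4, -2, -8]
Step 6: [4, 4, 4, 16]
Step 7: [4, 4, 20]
Step 8: [4, 4, 20, 10]
Step 9: [4, 4, 20]
Step 10: [4, 4, 20, 17]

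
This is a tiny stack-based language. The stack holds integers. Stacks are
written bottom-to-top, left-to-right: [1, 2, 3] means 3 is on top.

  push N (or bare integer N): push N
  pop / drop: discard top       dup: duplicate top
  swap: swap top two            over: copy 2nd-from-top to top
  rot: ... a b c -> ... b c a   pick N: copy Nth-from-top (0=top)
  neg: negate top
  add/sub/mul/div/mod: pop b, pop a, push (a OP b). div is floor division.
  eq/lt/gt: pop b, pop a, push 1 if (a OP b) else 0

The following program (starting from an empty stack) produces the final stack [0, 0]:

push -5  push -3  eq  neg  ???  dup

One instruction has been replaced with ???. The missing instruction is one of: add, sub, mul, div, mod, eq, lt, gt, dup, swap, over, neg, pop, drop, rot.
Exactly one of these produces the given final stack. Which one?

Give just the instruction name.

Answer: neg

Derivation:
Stack before ???: [0]
Stack after ???:  [0]
The instruction that transforms [0] -> [0] is: neg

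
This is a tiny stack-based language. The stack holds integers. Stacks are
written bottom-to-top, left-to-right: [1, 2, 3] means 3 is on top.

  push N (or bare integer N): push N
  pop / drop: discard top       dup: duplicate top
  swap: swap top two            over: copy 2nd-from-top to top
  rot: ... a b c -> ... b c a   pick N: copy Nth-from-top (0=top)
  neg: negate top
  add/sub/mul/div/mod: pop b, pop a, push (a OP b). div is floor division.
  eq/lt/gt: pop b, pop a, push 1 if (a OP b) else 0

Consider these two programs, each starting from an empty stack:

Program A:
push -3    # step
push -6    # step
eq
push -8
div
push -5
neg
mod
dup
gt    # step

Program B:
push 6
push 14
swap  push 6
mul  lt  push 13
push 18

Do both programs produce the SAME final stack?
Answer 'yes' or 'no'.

Program A trace:
  After 'push -3': [-3]
  After 'push -6': [-3, -6]
  After 'eq': [0]
  After 'push -8': [0, -8]
  After 'div': [0]
  After 'push -5': [0, -5]
  After 'neg': [0, 5]
  After 'mod': [0]
  After 'dup': [0, 0]
  After 'gt': [0]
Program A final stack: [0]

Program B trace:
  After 'push 6': [6]
  After 'push 14': [6, 14]
  After 'swap': [14, 6]
  After 'push 6': [14, 6, 6]
  After 'mul': [14, 36]
  After 'lt': [1]
  After 'push 13': [1, 13]
  After 'push 18': [1, 13, 18]
Program B final stack: [1, 13, 18]
Same: no

Answer: no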